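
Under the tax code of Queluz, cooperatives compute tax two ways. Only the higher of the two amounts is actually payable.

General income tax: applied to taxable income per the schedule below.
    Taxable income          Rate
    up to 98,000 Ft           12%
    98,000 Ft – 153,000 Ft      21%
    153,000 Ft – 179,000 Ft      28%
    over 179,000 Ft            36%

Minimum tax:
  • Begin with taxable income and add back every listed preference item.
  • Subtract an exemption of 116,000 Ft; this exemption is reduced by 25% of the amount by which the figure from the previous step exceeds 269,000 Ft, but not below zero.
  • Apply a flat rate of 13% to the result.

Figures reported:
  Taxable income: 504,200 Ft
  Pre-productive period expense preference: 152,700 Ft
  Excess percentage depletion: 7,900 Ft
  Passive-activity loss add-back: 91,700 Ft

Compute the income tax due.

147,662 Ft

Minimum tax:
  Adjusted income: 504,200 Ft + 152,700 Ft + 7,900 Ft + 91,700 Ft = 756,500 Ft
  Exemption: 25% × (756,500 Ft − 269,000 Ft) = 121,875 Ft ≥ 116,000 Ft, so the exemption is fully phased out
  Base: 756,500 Ft − 0 Ft = 756,500 Ft
  756,500 Ft × 13% = 98,345 Ft

General income tax:
  98,000 Ft × 12% = 11,760 Ft
  55,000 Ft × 21% = 11,550 Ft
  26,000 Ft × 28% = 7,280 Ft
  325,200 Ft × 36% = 117,072 Ft
  → 147,662 Ft

147,662 Ft > 98,345 Ft, so the general income tax governs.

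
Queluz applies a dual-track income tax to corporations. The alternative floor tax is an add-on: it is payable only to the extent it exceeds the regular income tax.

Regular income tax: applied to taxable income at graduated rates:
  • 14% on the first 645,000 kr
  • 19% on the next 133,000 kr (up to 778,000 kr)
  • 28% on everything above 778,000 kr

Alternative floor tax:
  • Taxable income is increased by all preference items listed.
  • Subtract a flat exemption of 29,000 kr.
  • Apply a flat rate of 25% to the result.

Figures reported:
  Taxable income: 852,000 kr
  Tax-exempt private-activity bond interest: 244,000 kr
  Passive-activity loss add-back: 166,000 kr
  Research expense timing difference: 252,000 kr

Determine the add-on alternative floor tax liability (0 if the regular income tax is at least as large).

234,960 kr

Regular income tax:
  645,000 kr × 14% = 90,300 kr
  133,000 kr × 19% = 25,270 kr
  74,000 kr × 28% = 20,720 kr
  → 136,290 kr

Alternative floor tax:
  Adjusted income: 852,000 kr + 244,000 kr + 166,000 kr + 252,000 kr = 1,514,000 kr
  Less exemption 29,000 kr → base 1,485,000 kr
  1,485,000 kr × 25% = 371,250 kr

Excess of alternative floor tax over regular income tax: 371,250 kr − 136,290 kr = 234,960 kr.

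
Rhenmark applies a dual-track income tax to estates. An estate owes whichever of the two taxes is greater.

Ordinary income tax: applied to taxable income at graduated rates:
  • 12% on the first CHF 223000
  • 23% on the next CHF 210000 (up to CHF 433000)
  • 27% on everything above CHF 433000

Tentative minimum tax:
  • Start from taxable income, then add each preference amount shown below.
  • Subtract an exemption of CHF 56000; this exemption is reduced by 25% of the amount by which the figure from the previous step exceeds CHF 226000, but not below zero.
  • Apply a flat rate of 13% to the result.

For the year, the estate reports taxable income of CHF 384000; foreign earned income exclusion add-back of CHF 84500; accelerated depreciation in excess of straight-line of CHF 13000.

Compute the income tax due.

CHF 63790

Ordinary income tax:
  CHF 223000 × 12% = CHF 26760
  CHF 161000 × 23% = CHF 37030
  → CHF 63790

Tentative minimum tax:
  Adjusted income: CHF 384000 + CHF 84500 + CHF 13000 = CHF 481500
  Exemption: 25% × (CHF 481500 − CHF 226000) = CHF 63875 ≥ CHF 56000, so the exemption is fully phased out
  Base: CHF 481500 − CHF 0 = CHF 481500
  CHF 481500 × 13% = CHF 62595

CHF 63790 > CHF 62595, so the ordinary income tax governs.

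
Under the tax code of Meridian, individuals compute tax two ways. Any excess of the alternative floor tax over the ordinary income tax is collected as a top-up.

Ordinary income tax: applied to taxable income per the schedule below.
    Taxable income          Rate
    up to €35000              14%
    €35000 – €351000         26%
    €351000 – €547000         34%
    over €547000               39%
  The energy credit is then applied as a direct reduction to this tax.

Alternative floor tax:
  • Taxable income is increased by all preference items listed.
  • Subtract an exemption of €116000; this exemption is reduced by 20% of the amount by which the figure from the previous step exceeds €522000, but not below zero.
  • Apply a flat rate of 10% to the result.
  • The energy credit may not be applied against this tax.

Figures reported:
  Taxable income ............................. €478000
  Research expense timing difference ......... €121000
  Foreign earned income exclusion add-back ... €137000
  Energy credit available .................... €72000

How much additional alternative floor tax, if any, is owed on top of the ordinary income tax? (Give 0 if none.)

Alternative floor tax:
  Adjusted income: €478000 + €121000 + €137000 = €736000
  Exemption: €116000 − 20% × (€736000 − €522000) = €116000 − €42800 = €73200
  Base: €736000 − €73200 = €662800
  €662800 × 10% = €66280

Ordinary income tax:
  €35000 × 14% = €4900
  €316000 × 26% = €82160
  €127000 × 34% = €43180
  → €130240
  Less energy credit €72000 → €58240

Excess of alternative floor tax over ordinary income tax: €66280 − €58240 = €8040.

€8040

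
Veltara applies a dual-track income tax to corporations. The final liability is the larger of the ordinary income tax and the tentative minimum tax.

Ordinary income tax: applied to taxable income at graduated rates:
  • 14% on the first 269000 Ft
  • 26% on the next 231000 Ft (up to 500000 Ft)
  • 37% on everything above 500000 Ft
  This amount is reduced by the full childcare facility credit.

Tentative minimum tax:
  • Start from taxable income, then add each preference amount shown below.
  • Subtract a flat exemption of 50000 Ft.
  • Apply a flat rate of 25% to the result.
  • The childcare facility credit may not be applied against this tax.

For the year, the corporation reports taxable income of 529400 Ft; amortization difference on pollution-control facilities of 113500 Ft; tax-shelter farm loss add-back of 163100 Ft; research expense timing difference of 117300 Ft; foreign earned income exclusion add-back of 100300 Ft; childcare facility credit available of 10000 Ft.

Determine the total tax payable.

Tentative minimum tax:
  Adjusted income: 529400 Ft + 113500 Ft + 163100 Ft + 117300 Ft + 100300 Ft = 1023600 Ft
  Less exemption 50000 Ft → base 973600 Ft
  973600 Ft × 25% = 243400 Ft

Ordinary income tax:
  269000 Ft × 14% = 37660 Ft
  231000 Ft × 26% = 60060 Ft
  29400 Ft × 37% = 10878 Ft
  → 108598 Ft
  Less childcare facility credit 10000 Ft → 98598 Ft

243400 Ft > 98598 Ft, so the tentative minimum tax is the binding amount.

243400 Ft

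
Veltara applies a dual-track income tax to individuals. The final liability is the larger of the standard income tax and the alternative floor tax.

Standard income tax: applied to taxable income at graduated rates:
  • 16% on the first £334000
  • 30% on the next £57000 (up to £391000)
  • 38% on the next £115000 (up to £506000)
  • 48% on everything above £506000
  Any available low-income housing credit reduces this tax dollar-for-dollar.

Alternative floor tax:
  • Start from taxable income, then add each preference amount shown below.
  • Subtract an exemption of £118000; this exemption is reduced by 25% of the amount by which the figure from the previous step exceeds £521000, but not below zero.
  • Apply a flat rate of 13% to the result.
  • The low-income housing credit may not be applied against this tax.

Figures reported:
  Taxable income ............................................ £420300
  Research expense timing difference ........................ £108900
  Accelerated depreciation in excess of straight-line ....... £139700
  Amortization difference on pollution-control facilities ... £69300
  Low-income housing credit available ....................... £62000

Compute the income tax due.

Standard income tax:
  £334000 × 16% = £53440
  £57000 × 30% = £17100
  £29300 × 38% = £11134
  → £81674
  Less low-income housing credit £62000 → £19674

Alternative floor tax:
  Adjusted income: £420300 + £108900 + £139700 + £69300 = £738200
  Exemption: £118000 − 25% × (£738200 − £521000) = £118000 − £54300 = £63700
  Base: £738200 − £63700 = £674500
  £674500 × 13% = £87685

£87685 > £19674, so the alternative floor tax is the binding amount.

£87685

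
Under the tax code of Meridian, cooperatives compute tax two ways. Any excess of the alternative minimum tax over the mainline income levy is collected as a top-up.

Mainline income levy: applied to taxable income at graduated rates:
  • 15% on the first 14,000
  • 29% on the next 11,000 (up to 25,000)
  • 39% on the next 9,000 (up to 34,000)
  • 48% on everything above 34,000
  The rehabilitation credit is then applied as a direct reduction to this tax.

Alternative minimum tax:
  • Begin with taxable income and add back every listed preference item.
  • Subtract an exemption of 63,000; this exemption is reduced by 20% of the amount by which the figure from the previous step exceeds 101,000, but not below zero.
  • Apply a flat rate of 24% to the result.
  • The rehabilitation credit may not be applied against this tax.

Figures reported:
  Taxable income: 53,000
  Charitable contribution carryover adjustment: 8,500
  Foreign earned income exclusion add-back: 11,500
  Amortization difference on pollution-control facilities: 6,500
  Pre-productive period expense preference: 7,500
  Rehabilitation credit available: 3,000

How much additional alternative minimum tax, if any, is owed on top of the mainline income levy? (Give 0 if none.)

0

Alternative minimum tax:
  Adjusted income: 53,000 + 8,500 + 11,500 + 6,500 + 7,500 = 87,000
  Exemption: 87,000 ≤ 101,000, so full 63,000 applies
  Base: 87,000 − 63,000 = 24,000
  24,000 × 24% = 5,760

Mainline income levy:
  14,000 × 15% = 2,100
  11,000 × 29% = 3,190
  9,000 × 39% = 3,510
  19,000 × 48% = 9,120
  → 17,920
  Less rehabilitation credit 3,000 → 14,920

5,760 ≤ 14,920, so no add-on is due.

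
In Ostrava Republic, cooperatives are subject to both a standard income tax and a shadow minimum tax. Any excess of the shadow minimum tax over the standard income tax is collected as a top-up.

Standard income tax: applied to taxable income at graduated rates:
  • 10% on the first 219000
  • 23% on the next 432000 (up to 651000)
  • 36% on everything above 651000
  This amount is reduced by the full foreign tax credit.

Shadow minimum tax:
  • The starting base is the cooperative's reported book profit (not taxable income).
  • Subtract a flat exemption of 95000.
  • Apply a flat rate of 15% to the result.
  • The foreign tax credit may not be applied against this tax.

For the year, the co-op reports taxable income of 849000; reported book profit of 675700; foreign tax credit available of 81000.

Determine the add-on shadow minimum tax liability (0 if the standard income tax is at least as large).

0

Shadow minimum tax:
  Base (reported book profit): 675700
  Less exemption 95000 → base 580700
  580700 × 15% = 87105

Standard income tax:
  219000 × 10% = 21900
  432000 × 23% = 99360
  198000 × 36% = 71280
  → 192540
  Less foreign tax credit 81000 → 111540

87105 ≤ 111540, so no add-on is due.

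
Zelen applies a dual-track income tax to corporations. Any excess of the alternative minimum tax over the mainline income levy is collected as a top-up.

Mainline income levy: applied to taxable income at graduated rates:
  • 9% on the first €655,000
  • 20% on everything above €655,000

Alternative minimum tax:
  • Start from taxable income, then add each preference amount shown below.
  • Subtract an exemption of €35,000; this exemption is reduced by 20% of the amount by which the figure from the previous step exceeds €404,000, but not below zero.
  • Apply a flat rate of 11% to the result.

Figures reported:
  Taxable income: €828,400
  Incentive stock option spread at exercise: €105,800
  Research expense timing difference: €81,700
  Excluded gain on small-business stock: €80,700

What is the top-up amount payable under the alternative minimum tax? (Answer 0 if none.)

Alternative minimum tax:
  Adjusted income: €828,400 + €105,800 + €81,700 + €80,700 = €1,096,600
  Exemption: 20% × (€1,096,600 − €404,000) = €138,520 ≥ €35,000, so the exemption is fully phased out
  Base: €1,096,600 − €0 = €1,096,600
  €1,096,600 × 11% = €120,626

Mainline income levy:
  €655,000 × 9% = €58,950
  €173,400 × 20% = €34,680
  → €93,630

Excess of alternative minimum tax over mainline income levy: €120,626 − €93,630 = €26,996.

€26,996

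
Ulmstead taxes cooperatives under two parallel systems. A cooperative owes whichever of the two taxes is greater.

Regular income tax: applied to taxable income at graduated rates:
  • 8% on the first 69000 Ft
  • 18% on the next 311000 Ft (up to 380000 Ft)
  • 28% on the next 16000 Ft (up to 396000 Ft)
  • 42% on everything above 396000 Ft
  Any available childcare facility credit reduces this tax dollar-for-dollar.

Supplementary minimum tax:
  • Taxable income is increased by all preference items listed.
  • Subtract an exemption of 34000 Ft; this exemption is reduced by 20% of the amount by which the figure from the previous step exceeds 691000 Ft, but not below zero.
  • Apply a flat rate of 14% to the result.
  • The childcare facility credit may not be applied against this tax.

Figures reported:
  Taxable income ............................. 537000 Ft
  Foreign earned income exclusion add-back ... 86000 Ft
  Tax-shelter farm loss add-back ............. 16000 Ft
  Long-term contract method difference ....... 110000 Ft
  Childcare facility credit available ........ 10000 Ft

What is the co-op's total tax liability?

115200 Ft

Regular income tax:
  69000 Ft × 8% = 5520 Ft
  311000 Ft × 18% = 55980 Ft
  16000 Ft × 28% = 4480 Ft
  141000 Ft × 42% = 59220 Ft
  → 125200 Ft
  Less childcare facility credit 10000 Ft → 115200 Ft

Supplementary minimum tax:
  Adjusted income: 537000 Ft + 86000 Ft + 16000 Ft + 110000 Ft = 749000 Ft
  Exemption: 34000 Ft − 20% × (749000 Ft − 691000 Ft) = 34000 Ft − 11600 Ft = 22400 Ft
  Base: 749000 Ft − 22400 Ft = 726600 Ft
  726600 Ft × 14% = 101724 Ft

115200 Ft > 101724 Ft, so the regular income tax governs.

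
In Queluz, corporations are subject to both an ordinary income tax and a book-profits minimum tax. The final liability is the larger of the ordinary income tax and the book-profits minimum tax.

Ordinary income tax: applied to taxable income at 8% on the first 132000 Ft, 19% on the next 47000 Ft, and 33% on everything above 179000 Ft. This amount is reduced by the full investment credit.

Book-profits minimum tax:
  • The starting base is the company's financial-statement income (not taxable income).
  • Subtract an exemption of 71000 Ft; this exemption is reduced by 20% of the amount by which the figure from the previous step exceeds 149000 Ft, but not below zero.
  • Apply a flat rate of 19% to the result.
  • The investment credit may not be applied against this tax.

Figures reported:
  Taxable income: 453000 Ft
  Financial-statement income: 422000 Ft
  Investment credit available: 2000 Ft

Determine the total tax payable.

Ordinary income tax:
  132000 Ft × 8% = 10560 Ft
  47000 Ft × 19% = 8930 Ft
  274000 Ft × 33% = 90420 Ft
  → 109910 Ft
  Less investment credit 2000 Ft → 107910 Ft

Book-profits minimum tax:
  Base (financial-statement income): 422000 Ft
  Exemption: 71000 Ft − 20% × (422000 Ft − 149000 Ft) = 71000 Ft − 54600 Ft = 16400 Ft
  Base: 422000 Ft − 16400 Ft = 405600 Ft
  405600 Ft × 19% = 77064 Ft

107910 Ft > 77064 Ft, so the ordinary income tax governs.

107910 Ft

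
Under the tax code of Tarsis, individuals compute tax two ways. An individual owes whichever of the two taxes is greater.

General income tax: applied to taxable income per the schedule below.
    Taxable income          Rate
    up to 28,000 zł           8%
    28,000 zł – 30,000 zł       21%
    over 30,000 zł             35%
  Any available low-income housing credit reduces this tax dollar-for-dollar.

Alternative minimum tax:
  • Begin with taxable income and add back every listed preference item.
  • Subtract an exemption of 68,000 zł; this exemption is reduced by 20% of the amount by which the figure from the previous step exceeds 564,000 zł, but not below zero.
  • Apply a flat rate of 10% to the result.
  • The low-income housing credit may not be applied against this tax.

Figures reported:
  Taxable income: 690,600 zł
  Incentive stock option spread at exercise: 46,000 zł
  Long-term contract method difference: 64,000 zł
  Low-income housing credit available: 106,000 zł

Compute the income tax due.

127,870 zł

Alternative minimum tax:
  Adjusted income: 690,600 zł + 46,000 zł + 64,000 zł = 800,600 zł
  Exemption: 68,000 zł − 20% × (800,600 zł − 564,000 zł) = 68,000 zł − 47,320 zł = 20,680 zł
  Base: 800,600 zł − 20,680 zł = 779,920 zł
  779,920 zł × 10% = 77,992 zł

General income tax:
  28,000 zł × 8% = 2,240 zł
  2,000 zł × 21% = 420 zł
  660,600 zł × 35% = 231,210 zł
  → 233,870 zł
  Less low-income housing credit 106,000 zł → 127,870 zł

127,870 zł > 77,992 zł, so the general income tax governs.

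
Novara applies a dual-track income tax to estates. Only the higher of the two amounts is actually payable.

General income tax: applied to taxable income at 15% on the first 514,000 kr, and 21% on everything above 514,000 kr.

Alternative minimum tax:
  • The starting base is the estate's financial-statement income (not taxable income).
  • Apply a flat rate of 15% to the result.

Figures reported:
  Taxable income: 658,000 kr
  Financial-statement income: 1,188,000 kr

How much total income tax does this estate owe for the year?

Alternative minimum tax:
  Base (financial-statement income): 1,188,000 kr
  1,188,000 kr × 15% = 178,200 kr

General income tax:
  514,000 kr × 15% = 77,100 kr
  144,000 kr × 21% = 30,240 kr
  → 107,340 kr

178,200 kr > 107,340 kr, so the alternative minimum tax is the binding amount.

178,200 kr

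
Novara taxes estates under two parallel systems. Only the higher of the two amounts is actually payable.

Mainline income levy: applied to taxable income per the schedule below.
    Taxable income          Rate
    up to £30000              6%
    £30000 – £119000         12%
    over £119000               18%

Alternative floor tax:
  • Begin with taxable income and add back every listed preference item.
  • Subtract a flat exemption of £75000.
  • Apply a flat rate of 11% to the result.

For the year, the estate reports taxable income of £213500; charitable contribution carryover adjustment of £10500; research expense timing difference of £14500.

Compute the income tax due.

£29490

Mainline income levy:
  £30000 × 6% = £1800
  £89000 × 12% = £10680
  £94500 × 18% = £17010
  → £29490

Alternative floor tax:
  Adjusted income: £213500 + £10500 + £14500 = £238500
  Less exemption £75000 → base £163500
  £163500 × 11% = £17985

£29490 > £17985, so the mainline income levy governs.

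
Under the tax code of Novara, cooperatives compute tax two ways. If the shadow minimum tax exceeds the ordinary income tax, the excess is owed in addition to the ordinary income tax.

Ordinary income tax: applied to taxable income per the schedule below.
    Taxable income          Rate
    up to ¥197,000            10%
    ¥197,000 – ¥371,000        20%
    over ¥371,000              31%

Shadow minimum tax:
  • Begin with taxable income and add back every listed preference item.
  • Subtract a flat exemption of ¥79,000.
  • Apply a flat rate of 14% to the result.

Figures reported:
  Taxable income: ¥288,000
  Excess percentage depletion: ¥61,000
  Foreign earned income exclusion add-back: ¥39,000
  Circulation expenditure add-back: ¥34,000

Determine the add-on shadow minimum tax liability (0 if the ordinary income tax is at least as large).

Shadow minimum tax:
  Adjusted income: ¥288,000 + ¥61,000 + ¥39,000 + ¥34,000 = ¥422,000
  Less exemption ¥79,000 → base ¥343,000
  ¥343,000 × 14% = ¥48,020

Ordinary income tax:
  ¥197,000 × 10% = ¥19,700
  ¥91,000 × 20% = ¥18,200
  → ¥37,900

Excess of shadow minimum tax over ordinary income tax: ¥48,020 − ¥37,900 = ¥10,120.

¥10,120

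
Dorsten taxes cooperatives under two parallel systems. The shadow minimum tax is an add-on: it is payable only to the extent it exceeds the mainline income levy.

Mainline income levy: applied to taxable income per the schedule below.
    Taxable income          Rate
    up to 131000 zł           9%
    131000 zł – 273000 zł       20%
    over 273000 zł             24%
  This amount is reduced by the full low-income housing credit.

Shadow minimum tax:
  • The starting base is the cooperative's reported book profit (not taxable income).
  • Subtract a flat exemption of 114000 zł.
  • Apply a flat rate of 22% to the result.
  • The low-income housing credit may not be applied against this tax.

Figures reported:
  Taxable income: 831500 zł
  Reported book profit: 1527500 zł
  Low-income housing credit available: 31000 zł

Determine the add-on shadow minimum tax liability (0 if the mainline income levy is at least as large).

Mainline income levy:
  131000 zł × 9% = 11790 zł
  142000 zł × 20% = 28400 zł
  558500 zł × 24% = 134040 zł
  → 174230 zł
  Less low-income housing credit 31000 zł → 143230 zł

Shadow minimum tax:
  Base (reported book profit): 1527500 zł
  Less exemption 114000 zł → base 1413500 zł
  1413500 zł × 22% = 310970 zł

Excess of shadow minimum tax over mainline income levy: 310970 zł − 143230 zł = 167740 zł.

167740 zł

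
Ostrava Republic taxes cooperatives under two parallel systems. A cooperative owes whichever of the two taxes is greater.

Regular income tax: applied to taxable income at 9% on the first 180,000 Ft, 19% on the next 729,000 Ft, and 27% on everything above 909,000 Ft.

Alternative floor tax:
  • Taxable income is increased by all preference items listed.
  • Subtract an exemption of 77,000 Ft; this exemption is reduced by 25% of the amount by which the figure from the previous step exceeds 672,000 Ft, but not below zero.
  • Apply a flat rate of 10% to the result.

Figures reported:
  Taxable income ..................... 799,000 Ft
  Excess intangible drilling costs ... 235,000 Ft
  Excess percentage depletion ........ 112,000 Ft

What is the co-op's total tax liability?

133,810 Ft

Alternative floor tax:
  Adjusted income: 799,000 Ft + 235,000 Ft + 112,000 Ft = 1,146,000 Ft
  Exemption: 25% × (1,146,000 Ft − 672,000 Ft) = 118,500 Ft ≥ 77,000 Ft, so the exemption is fully phased out
  Base: 1,146,000 Ft − 0 Ft = 1,146,000 Ft
  1,146,000 Ft × 10% = 114,600 Ft

Regular income tax:
  180,000 Ft × 9% = 16,200 Ft
  619,000 Ft × 19% = 117,610 Ft
  → 133,810 Ft

133,810 Ft > 114,600 Ft, so the regular income tax governs.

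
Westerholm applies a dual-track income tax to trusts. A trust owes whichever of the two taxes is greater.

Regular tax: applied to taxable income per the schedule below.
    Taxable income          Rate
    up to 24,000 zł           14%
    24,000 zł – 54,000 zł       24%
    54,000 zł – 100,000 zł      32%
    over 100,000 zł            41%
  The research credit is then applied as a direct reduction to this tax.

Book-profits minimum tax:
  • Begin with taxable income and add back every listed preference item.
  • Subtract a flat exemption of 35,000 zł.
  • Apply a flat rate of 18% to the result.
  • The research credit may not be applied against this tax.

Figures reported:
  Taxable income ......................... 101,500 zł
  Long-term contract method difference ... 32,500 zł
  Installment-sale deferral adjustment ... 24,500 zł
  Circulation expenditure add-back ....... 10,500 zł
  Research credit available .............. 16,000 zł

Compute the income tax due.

Regular tax:
  24,000 zł × 14% = 3,360 zł
  30,000 zł × 24% = 7,200 zł
  46,000 zł × 32% = 14,720 zł
  1,500 zł × 41% = 615 zł
  → 25,895 zł
  Less research credit 16,000 zł → 9,895 zł

Book-profits minimum tax:
  Adjusted income: 101,500 zł + 32,500 zł + 24,500 zł + 10,500 zł = 169,000 zł
  Less exemption 35,000 zł → base 134,000 zł
  134,000 zł × 18% = 24,120 zł

24,120 zł > 9,895 zł, so the book-profits minimum tax is the binding amount.

24,120 zł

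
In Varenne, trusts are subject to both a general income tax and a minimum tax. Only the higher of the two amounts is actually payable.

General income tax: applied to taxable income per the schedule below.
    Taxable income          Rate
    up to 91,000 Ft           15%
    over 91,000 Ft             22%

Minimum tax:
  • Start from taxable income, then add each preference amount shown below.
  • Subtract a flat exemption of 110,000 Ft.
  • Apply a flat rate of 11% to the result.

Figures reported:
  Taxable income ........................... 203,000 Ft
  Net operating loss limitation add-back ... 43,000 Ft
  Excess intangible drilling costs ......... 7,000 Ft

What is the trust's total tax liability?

General income tax:
  91,000 Ft × 15% = 13,650 Ft
  112,000 Ft × 22% = 24,640 Ft
  → 38,290 Ft

Minimum tax:
  Adjusted income: 203,000 Ft + 43,000 Ft + 7,000 Ft = 253,000 Ft
  Less exemption 110,000 Ft → base 143,000 Ft
  143,000 Ft × 11% = 15,730 Ft

38,290 Ft > 15,730 Ft, so the general income tax governs.

38,290 Ft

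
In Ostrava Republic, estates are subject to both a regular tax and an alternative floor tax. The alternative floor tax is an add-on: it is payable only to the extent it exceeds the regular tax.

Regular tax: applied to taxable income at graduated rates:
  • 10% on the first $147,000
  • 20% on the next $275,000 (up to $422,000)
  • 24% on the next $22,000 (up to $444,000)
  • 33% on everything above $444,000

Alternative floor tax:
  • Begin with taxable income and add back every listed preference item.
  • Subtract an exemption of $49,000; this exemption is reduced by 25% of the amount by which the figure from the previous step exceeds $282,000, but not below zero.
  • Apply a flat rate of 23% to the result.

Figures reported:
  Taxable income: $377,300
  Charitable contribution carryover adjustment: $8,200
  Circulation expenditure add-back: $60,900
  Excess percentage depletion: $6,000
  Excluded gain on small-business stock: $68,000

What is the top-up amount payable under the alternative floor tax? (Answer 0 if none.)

$58,932

Alternative floor tax:
  Adjusted income: $377,300 + $8,200 + $60,900 + $6,000 + $68,000 = $520,400
  Exemption: 25% × ($520,400 − $282,000) = $59,600 ≥ $49,000, so the exemption is fully phased out
  Base: $520,400 − $0 = $520,400
  $520,400 × 23% = $119,692

Regular tax:
  $147,000 × 10% = $14,700
  $230,300 × 20% = $46,060
  → $60,760

Excess of alternative floor tax over regular tax: $119,692 − $60,760 = $58,932.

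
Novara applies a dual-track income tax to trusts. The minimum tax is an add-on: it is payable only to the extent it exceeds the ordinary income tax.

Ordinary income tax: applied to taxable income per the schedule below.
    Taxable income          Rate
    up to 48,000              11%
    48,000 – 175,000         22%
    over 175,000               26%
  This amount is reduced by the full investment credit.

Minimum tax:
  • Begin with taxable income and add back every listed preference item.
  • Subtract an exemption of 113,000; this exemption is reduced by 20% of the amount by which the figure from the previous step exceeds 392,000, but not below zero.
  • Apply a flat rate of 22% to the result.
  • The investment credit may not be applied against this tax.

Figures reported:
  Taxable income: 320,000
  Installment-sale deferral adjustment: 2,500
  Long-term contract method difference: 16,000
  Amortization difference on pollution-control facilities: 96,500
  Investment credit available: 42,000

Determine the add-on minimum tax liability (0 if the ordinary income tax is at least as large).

Ordinary income tax:
  48,000 × 11% = 5,280
  127,000 × 22% = 27,940
  145,000 × 26% = 37,700
  → 70,920
  Less investment credit 42,000 → 28,920

Minimum tax:
  Adjusted income: 320,000 + 2,500 + 16,000 + 96,500 = 435,000
  Exemption: 113,000 − 20% × (435,000 − 392,000) = 113,000 − 8,600 = 104,400
  Base: 435,000 − 104,400 = 330,600
  330,600 × 22% = 72,732

Excess of minimum tax over ordinary income tax: 72,732 − 28,920 = 43,812.

43,812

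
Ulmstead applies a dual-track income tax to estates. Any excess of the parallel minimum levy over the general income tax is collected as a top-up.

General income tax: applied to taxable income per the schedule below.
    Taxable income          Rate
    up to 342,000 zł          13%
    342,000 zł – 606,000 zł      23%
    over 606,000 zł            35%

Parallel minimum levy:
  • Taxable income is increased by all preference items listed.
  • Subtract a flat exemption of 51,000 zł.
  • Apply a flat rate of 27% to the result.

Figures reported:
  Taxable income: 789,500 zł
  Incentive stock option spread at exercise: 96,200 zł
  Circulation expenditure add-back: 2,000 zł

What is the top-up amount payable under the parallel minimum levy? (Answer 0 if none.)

Parallel minimum levy:
  Adjusted income: 789,500 zł + 96,200 zł + 2,000 zł = 887,700 zł
  Less exemption 51,000 zł → base 836,700 zł
  836,700 zł × 27% = 225,909 zł

General income tax:
  342,000 zł × 13% = 44,460 zł
  264,000 zł × 23% = 60,720 zł
  183,500 zł × 35% = 64,225 zł
  → 169,405 zł

Excess of parallel minimum levy over general income tax: 225,909 zł − 169,405 zł = 56,504 zł.

56,504 zł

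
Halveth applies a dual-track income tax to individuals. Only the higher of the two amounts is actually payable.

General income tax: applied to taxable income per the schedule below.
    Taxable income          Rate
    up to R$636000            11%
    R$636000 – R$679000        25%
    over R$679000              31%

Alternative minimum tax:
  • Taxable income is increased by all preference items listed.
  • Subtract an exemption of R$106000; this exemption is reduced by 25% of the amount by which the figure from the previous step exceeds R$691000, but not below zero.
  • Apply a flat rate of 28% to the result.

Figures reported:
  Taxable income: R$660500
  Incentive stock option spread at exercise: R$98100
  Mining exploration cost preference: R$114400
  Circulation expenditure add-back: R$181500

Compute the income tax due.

General income tax:
  R$636000 × 11% = R$69960
  R$24500 × 25% = R$6125
  → R$76085

Alternative minimum tax:
  Adjusted income: R$660500 + R$98100 + R$114400 + R$181500 = R$1054500
  Exemption: R$106000 − 25% × (R$1054500 − R$691000) = R$106000 − R$90875 = R$15125
  Base: R$1054500 − R$15125 = R$1039375
  R$1039375 × 28% = R$291025

R$291025 > R$76085, so the alternative minimum tax is the binding amount.

R$291025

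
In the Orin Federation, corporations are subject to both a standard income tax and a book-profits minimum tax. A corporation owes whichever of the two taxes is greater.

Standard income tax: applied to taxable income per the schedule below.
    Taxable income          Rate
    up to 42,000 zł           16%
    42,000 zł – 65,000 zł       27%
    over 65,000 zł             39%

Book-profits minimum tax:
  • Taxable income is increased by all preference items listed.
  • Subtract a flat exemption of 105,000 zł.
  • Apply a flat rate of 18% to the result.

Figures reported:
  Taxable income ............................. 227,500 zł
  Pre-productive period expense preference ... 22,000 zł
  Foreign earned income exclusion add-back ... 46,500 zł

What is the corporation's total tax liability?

Standard income tax:
  42,000 zł × 16% = 6,720 zł
  23,000 zł × 27% = 6,210 zł
  162,500 zł × 39% = 63,375 zł
  → 76,305 zł

Book-profits minimum tax:
  Adjusted income: 227,500 zł + 22,000 zł + 46,500 zł = 296,000 zł
  Less exemption 105,000 zł → base 191,000 zł
  191,000 zł × 18% = 34,380 zł

76,305 zł > 34,380 zł, so the standard income tax governs.

76,305 zł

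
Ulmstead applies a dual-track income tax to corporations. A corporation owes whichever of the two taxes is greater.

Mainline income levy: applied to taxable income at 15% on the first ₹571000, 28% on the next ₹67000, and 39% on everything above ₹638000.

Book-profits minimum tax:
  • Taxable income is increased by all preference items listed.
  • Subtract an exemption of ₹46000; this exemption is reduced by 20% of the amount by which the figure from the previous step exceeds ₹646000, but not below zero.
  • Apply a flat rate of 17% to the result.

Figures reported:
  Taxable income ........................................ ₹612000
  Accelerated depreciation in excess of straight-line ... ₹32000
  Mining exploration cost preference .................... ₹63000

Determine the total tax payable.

Book-profits minimum tax:
  Adjusted income: ₹612000 + ₹32000 + ₹63000 = ₹707000
  Exemption: ₹46000 − 20% × (₹707000 − ₹646000) = ₹46000 − ₹12200 = ₹33800
  Base: ₹707000 − ₹33800 = ₹673200
  ₹673200 × 17% = ₹114444

Mainline income levy:
  ₹571000 × 15% = ₹85650
  ₹41000 × 28% = ₹11480
  → ₹97130

₹114444 > ₹97130, so the book-profits minimum tax is the binding amount.

₹114444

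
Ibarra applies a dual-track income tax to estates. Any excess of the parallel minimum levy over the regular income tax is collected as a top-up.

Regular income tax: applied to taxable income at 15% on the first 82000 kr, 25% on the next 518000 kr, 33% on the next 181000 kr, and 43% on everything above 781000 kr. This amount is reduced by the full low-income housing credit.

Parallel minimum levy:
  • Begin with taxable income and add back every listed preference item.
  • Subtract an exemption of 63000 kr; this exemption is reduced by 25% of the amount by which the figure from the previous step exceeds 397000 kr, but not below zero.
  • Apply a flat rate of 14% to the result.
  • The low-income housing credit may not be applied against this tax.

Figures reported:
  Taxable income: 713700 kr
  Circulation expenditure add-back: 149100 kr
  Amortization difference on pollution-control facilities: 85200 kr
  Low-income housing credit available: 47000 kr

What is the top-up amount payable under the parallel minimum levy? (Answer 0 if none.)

399 kr

Regular income tax:
  82000 kr × 15% = 12300 kr
  518000 kr × 25% = 129500 kr
  113700 kr × 33% = 37521 kr
  → 179321 kr
  Less low-income housing credit 47000 kr → 132321 kr

Parallel minimum levy:
  Adjusted income: 713700 kr + 149100 kr + 85200 kr = 948000 kr
  Exemption: 25% × (948000 kr − 397000 kr) = 137750 kr ≥ 63000 kr, so the exemption is fully phased out
  Base: 948000 kr − 0 kr = 948000 kr
  948000 kr × 14% = 132720 kr

Excess of parallel minimum levy over regular income tax: 132720 kr − 132321 kr = 399 kr.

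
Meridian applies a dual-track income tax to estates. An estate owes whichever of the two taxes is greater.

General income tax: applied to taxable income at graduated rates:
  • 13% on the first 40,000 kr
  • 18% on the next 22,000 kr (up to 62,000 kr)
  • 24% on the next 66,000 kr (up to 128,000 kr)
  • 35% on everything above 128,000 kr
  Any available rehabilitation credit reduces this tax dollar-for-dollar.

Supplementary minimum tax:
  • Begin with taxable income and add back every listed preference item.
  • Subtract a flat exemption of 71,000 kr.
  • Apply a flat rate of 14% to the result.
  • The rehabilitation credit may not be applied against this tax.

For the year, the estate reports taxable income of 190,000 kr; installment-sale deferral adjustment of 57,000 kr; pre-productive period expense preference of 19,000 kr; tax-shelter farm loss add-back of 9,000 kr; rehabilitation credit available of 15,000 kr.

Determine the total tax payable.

31,700 kr

Supplementary minimum tax:
  Adjusted income: 190,000 kr + 57,000 kr + 19,000 kr + 9,000 kr = 275,000 kr
  Less exemption 71,000 kr → base 204,000 kr
  204,000 kr × 14% = 28,560 kr

General income tax:
  40,000 kr × 13% = 5,200 kr
  22,000 kr × 18% = 3,960 kr
  66,000 kr × 24% = 15,840 kr
  62,000 kr × 35% = 21,700 kr
  → 46,700 kr
  Less rehabilitation credit 15,000 kr → 31,700 kr

31,700 kr > 28,560 kr, so the general income tax governs.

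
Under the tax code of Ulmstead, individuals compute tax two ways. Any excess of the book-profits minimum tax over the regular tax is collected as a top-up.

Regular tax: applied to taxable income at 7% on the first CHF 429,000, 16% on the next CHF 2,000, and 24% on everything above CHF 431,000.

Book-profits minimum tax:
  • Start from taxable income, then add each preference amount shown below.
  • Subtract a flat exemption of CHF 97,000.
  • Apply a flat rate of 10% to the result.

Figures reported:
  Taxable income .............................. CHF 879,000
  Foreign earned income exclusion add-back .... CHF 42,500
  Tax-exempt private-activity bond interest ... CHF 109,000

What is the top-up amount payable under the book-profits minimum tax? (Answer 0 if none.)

Regular tax:
  CHF 429,000 × 7% = CHF 30,030
  CHF 2,000 × 16% = CHF 320
  CHF 448,000 × 24% = CHF 107,520
  → CHF 137,870

Book-profits minimum tax:
  Adjusted income: CHF 879,000 + CHF 42,500 + CHF 109,000 = CHF 1,030,500
  Less exemption CHF 97,000 → base CHF 933,500
  CHF 933,500 × 10% = CHF 93,350

CHF 93,350 ≤ CHF 137,870, so no add-on is due.

CHF 0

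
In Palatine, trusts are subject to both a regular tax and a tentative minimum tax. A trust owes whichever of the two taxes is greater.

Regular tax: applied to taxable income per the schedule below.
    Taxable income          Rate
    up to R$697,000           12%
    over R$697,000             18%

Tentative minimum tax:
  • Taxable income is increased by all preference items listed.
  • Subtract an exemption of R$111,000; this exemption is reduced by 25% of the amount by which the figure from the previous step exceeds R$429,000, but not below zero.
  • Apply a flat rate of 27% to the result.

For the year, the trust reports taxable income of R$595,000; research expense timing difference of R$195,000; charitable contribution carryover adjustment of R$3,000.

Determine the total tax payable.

R$208,710

Regular tax:
  R$595,000 × 12% = R$71,400

Tentative minimum tax:
  Adjusted income: R$595,000 + R$195,000 + R$3,000 = R$793,000
  Exemption: R$111,000 − 25% × (R$793,000 − R$429,000) = R$111,000 − R$91,000 = R$20,000
  Base: R$793,000 − R$20,000 = R$773,000
  R$773,000 × 27% = R$208,710

R$208,710 > R$71,400, so the tentative minimum tax is the binding amount.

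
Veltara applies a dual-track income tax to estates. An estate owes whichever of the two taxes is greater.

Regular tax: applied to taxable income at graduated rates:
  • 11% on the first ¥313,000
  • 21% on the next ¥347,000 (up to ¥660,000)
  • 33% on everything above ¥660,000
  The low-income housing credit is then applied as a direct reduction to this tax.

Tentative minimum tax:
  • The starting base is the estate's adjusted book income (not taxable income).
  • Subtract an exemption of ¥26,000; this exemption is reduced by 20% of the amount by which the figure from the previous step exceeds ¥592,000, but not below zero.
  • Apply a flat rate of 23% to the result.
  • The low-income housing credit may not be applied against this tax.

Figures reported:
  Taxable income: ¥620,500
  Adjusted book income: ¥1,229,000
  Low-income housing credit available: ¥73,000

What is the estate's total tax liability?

Regular tax:
  ¥313,000 × 11% = ¥34,430
  ¥307,500 × 21% = ¥64,575
  → ¥99,005
  Less low-income housing credit ¥73,000 → ¥26,005

Tentative minimum tax:
  Base (adjusted book income): ¥1,229,000
  Exemption: 20% × (¥1,229,000 − ¥592,000) = ¥127,400 ≥ ¥26,000, so the exemption is fully phased out
  Base: ¥1,229,000 − ¥0 = ¥1,229,000
  ¥1,229,000 × 23% = ¥282,670

¥282,670 > ¥26,005, so the tentative minimum tax is the binding amount.

¥282,670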